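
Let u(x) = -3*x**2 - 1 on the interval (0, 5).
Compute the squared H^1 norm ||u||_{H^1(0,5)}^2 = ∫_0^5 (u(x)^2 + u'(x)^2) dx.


||u||_{H^1}^2 = 7380

The H^1 norm (squared) on an interval (0, L) is
  ||u||_{H^1}^2 = ∫_0^L u(x)^2 dx + ∫_0^L u'(x)^2 dx.
Compute u'(x) = -6*x.
Then u(x)^2 = 9*x**4 + 6*x**2 + 1 and u'(x)^2 = 36*x**2.
Integrate each monomial from 0 to 5 using ∫_0^5 c·x^n dx = c·5^(n+1)/(n+1):
  ∫_0^5 u(x)^2 dx = ∫_0^5 (9*x^4 + 6*x^2 + 1) dx. Term by term:
    ∫_0^5 9*x^4 dx = 5625;  ∫_0^5 6*x^2 dx = 250;  ∫_0^5 1 dx = 5.
  Sum: 5625 + 250 + 5 = 5880.
  ∫_0^5 u'(x)^2 dx = ∫_0^5 (36*x^2) dx. Term by term:
    ∫_0^5 36*x^2 dx = 1500.
Adding: ||u||_{H^1}^2 = 5880 + 1500 = 7380.


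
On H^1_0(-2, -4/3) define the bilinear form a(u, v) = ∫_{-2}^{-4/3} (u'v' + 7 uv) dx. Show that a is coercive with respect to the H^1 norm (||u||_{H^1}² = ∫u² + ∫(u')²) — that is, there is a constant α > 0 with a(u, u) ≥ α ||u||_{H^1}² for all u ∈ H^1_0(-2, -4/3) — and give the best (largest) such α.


α = 1

Coercivity of a(·,·) on H^1_0(-2, -4/3) means a(u, u) ≥ α ||u||_{H^1}² for every u ∈ H^1_0.
The interval has length L = 2/3, and Poincaré/coercivity depend only on L. Here a(u, u) = ∫(u')² + (7)·∫u².
Here c = 7 ≥ 1, so a(u,u) = ∫(u')² + c∫u² ≥ ∫(u')² + ∫u² = ||u||_{H^1}², i.e. α = 1 works. No larger α is possible: a(u,u) ≥ α||u||_{H^1}² means (1−α)∫(u')² ≥ (α−c)∫u², and for the modes u_n = sin(nπ(x−x₀)/L) (x₀ the left endpoint) one has ∫u_n²/∫(u_n')² = (L/(nπ))² → 0, so a(u_n,u_n)/||u_n||_{H^1}² → 1. Hence the optimal constant is α = 1.
Therefore α = 1.


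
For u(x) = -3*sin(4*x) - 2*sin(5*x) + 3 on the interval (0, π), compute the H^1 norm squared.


||u||_{H^1(0,π)}^2 = -24/5 + 275*π/2

u'(x) = -12*cos(4*x) - 10*cos(5*x).
Expand u² and (u')² and integrate term by term on (0, π), using: for integers n ≥ 1, ∫_0^π sin²(nx) dx = ∫_0^π cos²(nx) dx = π/2; for n ≠ n', ∫_0^π sin(nx)sin(n'x) dx = ∫_0^π cos(nx)cos(n'x) dx = 0; and by product-to-sum, ∫_0^π sin(nx)cos(n'x) dx = ½∫_0^π [sin((n+n')x) + sin((n−n')x)] dx, which is 0 when n+n' is even and 2n/(n²−n'²) when n+n' is odd (it need not vanish on (0, π)). For the constant mode: ∫_0^π 1 dx = π, ∫_0^π cos(nx) dx = 0, ∫_0^π sin(nx) dx = (1−(−1)^n)/n.
  u² squared terms: (3)²·∫1 dx = 9·π = 9*π;  (-3)²·∫sin(4x)² dx = 9·π/2 = 9*π/2;  (-2)²·∫sin(5x)² dx = 4·π/2 = 2*π.
  u² cross terms: 2·(3)·(-3)·∫1·sin(4x) dx = -18·(0) = 0;  2·(3)·(-2)·∫1·sin(5x) dx = -12·(2/5) = -24/5;  2·(-3)·(-2)·∫sin(4x)·sin(5x) dx = 12·(0) = 0.
  So ∫_0^π u² dx = 9*π + 9*π/2 + 2*π + 0 − 24/5 + 0 = -24/5 + 31*π/2.
  (u')² squared terms: (-12)²·∫cos(4x)² dx = 144·π/2 = 72*π;  (-10)²·∫cos(5x)² dx = 100·π/2 = 50*π.
  (u')² cross terms: 2·(-12)·(-10)·∫cos(4x)·cos(5x) dx = 240·(0) = 0.
  So ∫_0^π (u')² dx = 72*π + 50*π + 0 = 122*π.
||u||_{H^1}^2 = (-24/5 + 31*π/2) + (122*π) = -24/5 + 275*π/2.


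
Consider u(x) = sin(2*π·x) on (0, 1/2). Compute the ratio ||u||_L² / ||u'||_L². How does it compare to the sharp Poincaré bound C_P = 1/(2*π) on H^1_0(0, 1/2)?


||u||_L² / ||u'||_L² = 1/(2*π) = C_P.

u(x) = sin(2*π·x), so u'(x) = 2*π*cos(2*π*x).
Writing u(x) = A·sin(kπx/L) with A = 1 and k = 1, use ∫_0^L sin²(kπx/L) dx = L/2 and ∫_0^L cos²(kπx/L) dx = L/2.
u² = 1·sin²(2*π·x) and (u')² = 4*π^2·cos²(2*π·x), and each of sin², cos² integrates to L/2 = 1/4 over (0, 1/2).
∫_0^1/2 u² dx = 1/4, so ||u||_L² = 1/2.
∫_0^1/2 (u')² dx = π^2, so ||u'||_L² = π.
Ratio ||u||_L² / ||u'||_L² = 1/(2*π).
Sharp Poincaré constant on H^1_0(0, 1/2) is C_P = L/π = 1/(2*π), achieved by sin(2*π·x).
This is the k = 1 eigenfunction (up to amplitude), so the ratio equals the sharp Poincaré constant exactly.


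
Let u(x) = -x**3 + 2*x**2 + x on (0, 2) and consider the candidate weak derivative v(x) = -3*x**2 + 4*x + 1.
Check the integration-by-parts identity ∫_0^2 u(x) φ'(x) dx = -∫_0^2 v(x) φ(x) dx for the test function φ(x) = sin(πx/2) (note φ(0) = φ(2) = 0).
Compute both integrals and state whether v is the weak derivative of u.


LHS = -96/π^3 + 4/π, RHS = -96/π^3 + 4/π. Yes, v = u' weakly.

u(x) = -x**3 + 2*x**2 + x, classical derivative u'(x) = -3*x**2 + 4*x + 1.
φ(x) = sin(πx/2), so φ'(x) = π*cos(π*x/2)/2.
Note φ(0) = φ(2) = 0, so the boundary term u·φ vanishes.
LHS = ∫_0^2 u(x) φ'(x) dx = ∫_0^2 (-π*x^3*cos(π*x/2)/2 + π*x^2*cos(π*x/2) + π*x*cos(π*x/2)/2) dx. Term by term:
  ∫_0^2 π*x^2*cos(π*x/2) dx = -16/π;  ∫_0^2 π*x*cos(π*x/2)/2 dx = -4/π;  ∫_0^2 -π*x^3*cos(π*x/2)/2 dx = -96/π^3 + 24/π.
Sum: -16/π − 4/π + -96/π^3 + 24/π = -96/π^3 + 4/π.
So LHS = -96/π^3 + 4/π.
∫_0^2 v(x) φ(x) dx = ∫_0^2 (-3*x^2*sin(π*x/2) + 4*x*sin(π*x/2) + sin(π*x/2)) dx. Term by term:
  ∫_0^2 -3*x^2*sin(π*x/2) dx = -24/π + 96/π^3;  ∫_0^2 4*x*sin(π*x/2) dx = 16/π;  ∫_0^2 sin(π*x/2) dx = 4/π.
Sum: -24/π + 96/π^3 + 16/π + 4/π = -4/π + 96/π^3.
So RHS = -∫_0^2 v(x) φ(x) dx = -96/π^3 + 4/π.
LHS = RHS, so the identity holds for this test φ.
Moreover u is smooth here and v(x) = u'(x) = -3*x**2 + 4*x + 1 pointwise, so the identity holds for every test function. Hence v is the weak derivative of u.


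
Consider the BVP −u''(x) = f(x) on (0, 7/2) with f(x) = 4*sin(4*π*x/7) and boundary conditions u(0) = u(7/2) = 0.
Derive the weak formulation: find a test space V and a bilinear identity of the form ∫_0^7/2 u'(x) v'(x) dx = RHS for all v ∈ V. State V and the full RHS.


V = H^1_0(0, 7/2) (so v(0) = v(7/2) = 0); weak form: ∫_0^7/2 u'v' dx = ∫_0^7/2 (4*sin(4*π*x/7)) v dx for all v ∈ V.

Multiply both sides by a test function v and integrate from 0 to 7/2:
  ∫_0^7/2 −u''(x) v(x) dx = ∫_0^7/2 f(x) v(x) dx.
Integrate the LHS by parts once:
  ∫_0^7/2 −u'' v dx = −[u'(x) v(x)]_0^7/2 + ∫_0^7/2 u'(x) v'(x) dx.
Thus ∫_0^7/2 u'(x) v'(x) dx = ∫_0^7/2 f(x) v(x) dx + [u'(x) v(x)]_0^7/2.
Choose V so that boundary terms are either known or forced to vanish.
u is Dirichlet: u(0) = u(7/2) = 0. Let V = H^1_0(0, 7/2); then v(0) = v(7/2) = 0, and [u' v]_0^7/2 = 0.
Weak formulation: find u (satisfying any essential BC) such that ∫_0^7/2 u'(x) v'(x) dx = ∫_0^7/2 f v dx for all v ∈ V.
Substituting f(x) = 4*sin(4*π*x/7), the right-hand side is ∫_0^7/2 (4*sin(4*π*x/7)) v dx.


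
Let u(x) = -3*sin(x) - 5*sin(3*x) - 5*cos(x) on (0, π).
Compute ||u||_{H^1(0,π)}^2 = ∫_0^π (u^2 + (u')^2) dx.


||u||_{H^1(0,π)}^2 = 159*π

u'(x) = 5*sin(x) - 3*cos(x) - 15*cos(3*x).
Expand u² and (u')² and integrate term by term on (0, π), using: for integers n ≥ 1, ∫_0^π sin²(nx) dx = ∫_0^π cos²(nx) dx = π/2; for n ≠ n', ∫_0^π sin(nx)sin(n'x) dx = ∫_0^π cos(nx)cos(n'x) dx = 0; and by product-to-sum, ∫_0^π sin(nx)cos(n'x) dx = ½∫_0^π [sin((n+n')x) + sin((n−n')x)] dx, which is 0 when n+n' is even and 2n/(n²−n'²) when n+n' is odd (it need not vanish on (0, π)).
  u² squared terms: (-5)²·∫cos(x)² dx = 25·π/2 = 25*π/2;  (-5)²·∫sin(3x)² dx = 25·π/2 = 25*π/2;  (-3)²·∫sin(x)² dx = 9·π/2 = 9*π/2.
  u² cross terms: 2·(-5)·(-5)·∫cos(x)·sin(3x) dx = 50·(0) = 0;  2·(-5)·(-3)·∫cos(x)·sin(x) dx = 30·(0) = 0;  2·(-5)·(-3)·∫sin(3x)·sin(x) dx = 30·(0) = 0.
  So ∫_0^π u² dx = 25*π/2 + 25*π/2 + 9*π/2 + 0 + 0 + 0 = 59*π/2.
  (u')² squared terms: (-15)²·∫cos(3x)² dx = 225·π/2 = 225*π/2;  (-3)²·∫cos(x)² dx = 9·π/2 = 9*π/2;  (5)²·∫sin(x)² dx = 25·π/2 = 25*π/2.
  (u')² cross terms: 2·(-15)·(-3)·∫cos(3x)·cos(x) dx = 90·(0) = 0;  2·(-15)·(5)·∫cos(3x)·sin(x) dx = -150·(0) = 0;  2·(-3)·(5)·∫cos(x)·sin(x) dx = -30·(0) = 0.
  So ∫_0^π (u')² dx = 225*π/2 + 9*π/2 + 25*π/2 + 0 + 0 + 0 = 259*π/2.
||u||_{H^1}^2 = (59*π/2) + (259*π/2) = 159*π.


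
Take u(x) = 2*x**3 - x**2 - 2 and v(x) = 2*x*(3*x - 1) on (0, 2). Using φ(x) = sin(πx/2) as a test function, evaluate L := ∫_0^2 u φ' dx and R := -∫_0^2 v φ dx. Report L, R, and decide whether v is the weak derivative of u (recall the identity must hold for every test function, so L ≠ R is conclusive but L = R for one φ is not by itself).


LHS = -40/π + 192/π^3, RHS = -40/π + 192/π^3. Yes, v = u' weakly.

u(x) = 2*x**3 - x**2 - 2, classical derivative u'(x) = 6*x**2 - 2*x.
φ(x) = sin(πx/2), so φ'(x) = π*cos(π*x/2)/2.
Note φ(0) = φ(2) = 0, so the boundary term u·φ vanishes.
LHS = ∫_0^2 u(x) φ'(x) dx = ∫_0^2 (π*x^3*cos(π*x/2) - π*x^2*cos(π*x/2)/2 - π*cos(π*x/2)) dx. Term by term:
  ∫_0^2 -π*cos(π*x/2) dx = 0;  ∫_0^2 π*x^3*cos(π*x/2) dx = -48/π + 192/π^3;  ∫_0^2 -π*x^2*cos(π*x/2)/2 dx = 8/π.
Sum: 0 + -48/π + 192/π^3 + 8/π = -40/π + 192/π^3.
So LHS = -40/π + 192/π^3.
∫_0^2 v(x) φ(x) dx = ∫_0^2 (6*x^2*sin(π*x/2) - 2*x*sin(π*x/2)) dx. Term by term:
  ∫_0^2 -2*x*sin(π*x/2) dx = -8/π;  ∫_0^2 6*x^2*sin(π*x/2) dx = -192/π^3 + 48/π.
Sum: -8/π + -192/π^3 + 48/π = -192/π^3 + 40/π.
So RHS = -∫_0^2 v(x) φ(x) dx = -40/π + 192/π^3.
LHS = RHS, so the identity holds for this test φ.
Moreover u is smooth here and v(x) = u'(x) = 6*x**2 - 2*x pointwise, so the identity holds for every test function. Hence v is the weak derivative of u.


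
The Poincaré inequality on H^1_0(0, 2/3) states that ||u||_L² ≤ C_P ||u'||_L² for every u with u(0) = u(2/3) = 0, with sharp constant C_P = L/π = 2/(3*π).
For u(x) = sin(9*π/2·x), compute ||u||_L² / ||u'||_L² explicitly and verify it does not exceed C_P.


||u||_L² / ||u'||_L² = 2/(9*π) < C_P = 2/(3*π).

u(x) = sin(9*π/2·x), so u'(x) = 9*π*cos(9*π*x/2)/2.
Writing u(x) = A·sin(kπx/L) with A = 1 and k = 3, use ∫_0^L sin²(kπx/L) dx = L/2 and ∫_0^L cos²(kπx/L) dx = L/2.
u² = 1·sin²(9*π/2·x) and (u')² = 81*π^2/4·cos²(9*π/2·x), and each of sin², cos² integrates to L/2 = 1/3 over (0, 2/3).
∫_0^2/3 u² dx = 1/3, so ||u||_L² = sqrt(3)/3.
∫_0^2/3 (u')² dx = 27*π^2/4, so ||u'||_L² = 3*sqrt(3)*π/2.
Ratio ||u||_L² / ||u'||_L² = 2/(9*π).
Sharp Poincaré constant on H^1_0(0, 2/3) is C_P = L/π = 2/(3*π), achieved by sin(3*π/2·x).
This is the k = 3 harmonic; the ratio L/(kπ) is strictly less than C_P = L/π, consistent with the sharp inequality ||u||_L² ≤ C_P ||u'||_L².


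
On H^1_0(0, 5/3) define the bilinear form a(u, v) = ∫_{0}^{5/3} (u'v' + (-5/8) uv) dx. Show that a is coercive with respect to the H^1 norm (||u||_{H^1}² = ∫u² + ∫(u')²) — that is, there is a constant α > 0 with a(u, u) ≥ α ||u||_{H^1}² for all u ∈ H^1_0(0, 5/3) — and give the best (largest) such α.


α = (-125 + 72*π^2)/(8*(25 + 9*π^2))

Coercivity of a(·,·) on H^1_0(0, 5/3) means a(u, u) ≥ α ||u||_{H^1}² for every u ∈ H^1_0.
The interval has length L = 5/3, and Poincaré/coercivity depend only on L. Here a(u, u) = ∫(u')² + (-5/8)·∫u².
Here c = -5/8 < 0 with |c| < (π/L)² = 9*π^2/25, so coercivity still holds. The condition a(u,u) ≥ α||u||_{H^1}² reads (1−α)∫(u')² ≥ (α−c)∫u². Any admissible α is ≤ 1 (rapidly oscillating u have ∫u²/∫(u')² → 0), and α = 1 would force 0 ≥ (1−c)∫u², impossible since c < 1; so 1−α > 0. By the sharp Poincaré inequality on H^1_0 of an interval of length L, ∫(u')² ≥ (π/L)²∫u² with equality for the first sine mode sin(π(x−x₀)/L) (x₀ the left endpoint), so the inequality holds for all u iff (1−α)(π/L)² ≥ α − c, i.e. α ≤ ((π/L)² + c)/((π/L)² + 1) = (1 + c(L/π)²)/(1 + (L/π)²). (Direct route, valid since c ≤ 0: Poincaré gives c∫u² ≥ c(L/π)²∫(u')², so a(u,u) ≥ (1 + c(L/π)²)∫(u')², while ||u||_{H^1}² ≤ (1 + (L/π)²)∫(u')²; dividing yields the same α.) With (π/L)² = 9*π^2/25 and c = -5/8, the largest admissible constant is α = ((π/L)² + c)/((π/L)² + 1).
Simplifying, α = (-125 + 72*π^2)/(8*(25 + 9*π^2)).


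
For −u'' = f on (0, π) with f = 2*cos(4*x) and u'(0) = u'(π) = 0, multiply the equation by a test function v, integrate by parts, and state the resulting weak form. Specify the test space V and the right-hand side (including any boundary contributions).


V = H^1(0, π) (no boundary constraint on v; u is determined up to an additive constant); weak form: ∫_0^π u'v' dx = ∫_0^π (2*cos(4*x)) v dx for all v ∈ V.

Multiply both sides by a test function v and integrate from 0 to π:
  ∫_0^π −u''(x) v(x) dx = ∫_0^π f(x) v(x) dx.
Integrate the LHS by parts once:
  ∫_0^π −u'' v dx = −[u'(x) v(x)]_0^π + ∫_0^π u'(x) v'(x) dx.
Thus ∫_0^π u'(x) v'(x) dx = ∫_0^π f(x) v(x) dx + [u'(x) v(x)]_0^π.
Choose V so that boundary terms are either known or forced to vanish.
u has homogeneous Neumann: u'(0) = u'(π) = 0. So [u' v]_0^π = 0·v(π) − 0·v(0) = 0 for any v; take V = H^1(0, π).
Weak formulation: find u (satisfying any essential BC) such that ∫_0^π u'(x) v'(x) dx = ∫_0^π f v dx for all v ∈ V (homogeneous Neumann, so boundary terms vanish).
Substituting f(x) = 2*cos(4*x), the right-hand side is ∫_0^π (2*cos(4*x)) v dx.
Compatibility check (pure Neumann): taking v ≡ 1 ∈ V gives 0 = ∫_0^π f dx + (0) − (0), i.e. ∫_0^π f dx must equal u'(0) − u'(π) = 0. Indeed ∫_0^π (2*cos(4*x)) dx = 0, so the data are compatible. The solution is then unique only up to an additive constant (fix it e.g. by requiring ∫_0^π u dx = 0).


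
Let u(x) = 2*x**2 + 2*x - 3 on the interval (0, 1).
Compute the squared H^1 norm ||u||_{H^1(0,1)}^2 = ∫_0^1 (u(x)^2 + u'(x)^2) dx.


||u||_{H^1}^2 = 307/15

The H^1 norm (squared) on an interval (0, L) is
  ||u||_{H^1}^2 = ∫_0^L u(x)^2 dx + ∫_0^L u'(x)^2 dx.
Compute u'(x) = 4*x + 2.
Then u(x)^2 = 4*x**4 + 8*x**3 - 8*x**2 - 12*x + 9 and u'(x)^2 = 16*x**2 + 16*x + 4.
Integrate each monomial from 0 to 1 using ∫_0^1 c·x^n dx = c·1^(n+1)/(n+1):
  ∫_0^1 u(x)^2 dx = ∫_0^1 (4*x^4 + 8*x^3 - 8*x^2 - 12*x + 9) dx. Term by term:
    ∫_0^1 4*x^4 dx = 4/5;  ∫_0^1 8*x^3 dx = 2;  ∫_0^1 -8*x^2 dx = -8/3;
    ∫_0^1 -12*x dx = -6;  ∫_0^1 9 dx = 9.
  Sum: 4/5 + 2 − 8/3 − 6 + 9 = 47/15.
  ∫_0^1 u'(x)^2 dx = ∫_0^1 (16*x^2 + 16*x + 4) dx. Term by term:
    ∫_0^1 16*x^2 dx = 16/3;  ∫_0^1 16*x dx = 8;  ∫_0^1 4 dx = 4.
  Sum: 16/3 + 8 + 4 = 52/3.
Adding: ||u||_{H^1}^2 = 47/15 + 52/3 = 307/15.


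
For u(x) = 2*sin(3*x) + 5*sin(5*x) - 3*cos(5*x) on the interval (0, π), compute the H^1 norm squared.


||u||_{H^1(0,π)}^2 = 462*π

u'(x) = 15*sin(5*x) + 6*cos(3*x) + 25*cos(5*x).
Expand u² and (u')² and integrate term by term on (0, π), using: for integers n ≥ 1, ∫_0^π sin²(nx) dx = ∫_0^π cos²(nx) dx = π/2; for n ≠ n', ∫_0^π sin(nx)sin(n'x) dx = ∫_0^π cos(nx)cos(n'x) dx = 0; and by product-to-sum, ∫_0^π sin(nx)cos(n'x) dx = ½∫_0^π [sin((n+n')x) + sin((n−n')x)] dx, which is 0 when n+n' is even and 2n/(n²−n'²) when n+n' is odd (it need not vanish on (0, π)).
  u² squared terms: (-3)²·∫cos(5x)² dx = 9·π/2 = 9*π/2;  (2)²·∫sin(3x)² dx = 4·π/2 = 2*π;  (5)²·∫sin(5x)² dx = 25·π/2 = 25*π/2.
  u² cross terms: 2·(-3)·(2)·∫cos(5x)·sin(3x) dx = -12·(0) = 0;  2·(-3)·(5)·∫cos(5x)·sin(5x) dx = -30·(0) = 0;  2·(2)·(5)·∫sin(3x)·sin(5x) dx = 20·(0) = 0.
  So ∫_0^π u² dx = 9*π/2 + 2*π + 25*π/2 + 0 + 0 + 0 = 19*π.
  (u')² squared terms: (6)²·∫cos(3x)² dx = 36·π/2 = 18*π;  (15)²·∫sin(5x)² dx = 225·π/2 = 225*π/2;  (25)²·∫cos(5x)² dx = 625·π/2 = 625*π/2.
  (u')² cross terms: 2·(6)·(15)·∫cos(3x)·sin(5x) dx = 180·(0) = 0;  2·(6)·(25)·∫cos(3x)·cos(5x) dx = 300·(0) = 0;  2·(15)·(25)·∫sin(5x)·cos(5x) dx = 750·(0) = 0.
  So ∫_0^π (u')² dx = 18*π + 225*π/2 + 625*π/2 + 0 + 0 + 0 = 443*π.
||u||_{H^1}^2 = (19*π) + (443*π) = 462*π.


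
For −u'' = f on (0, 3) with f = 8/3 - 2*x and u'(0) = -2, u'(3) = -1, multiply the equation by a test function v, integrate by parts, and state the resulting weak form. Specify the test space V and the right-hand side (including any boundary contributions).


V = H^1(0, 3) (v unrestricted at boundary; u is determined up to an additive constant); weak form: ∫_0^3 u'v' dx = ∫_0^3 (8/3 - 2*x) v dx − v(3) + 2·v(0) for all v ∈ V.

Multiply both sides by a test function v and integrate from 0 to 3:
  ∫_0^3 −u''(x) v(x) dx = ∫_0^3 f(x) v(x) dx.
Integrate the LHS by parts once:
  ∫_0^3 −u'' v dx = −[u'(x) v(x)]_0^3 + ∫_0^3 u'(x) v'(x) dx.
Thus ∫_0^3 u'(x) v'(x) dx = ∫_0^3 f(x) v(x) dx + [u'(x) v(x)]_0^3.
Choose V so that boundary terms are either known or forced to vanish.
u has inhomogeneous Neumann u'(0) = -2, u'(3) = -1. [u' v]_0^3 = (-1)·v(3) − (-2)·v(0) = − v(3) + 2·v(0). Take V = H^1(0, 3); boundary term becomes part of RHS.
Weak formulation: find u (satisfying any essential BC) such that ∫_0^3 u'(x) v'(x) dx = ∫_0^3 f v dx − v(3) + 2·v(0) for all v ∈ V (Neumann data are natural BCs: they enter the RHS as boundary terms).
Substituting f(x) = 8/3 - 2*x, the right-hand side is ∫_0^3 (8/3 - 2*x) v dx − v(3) + 2·v(0).
Compatibility check (pure Neumann): taking v ≡ 1 ∈ V gives 0 = ∫_0^3 f dx + (-1) − (-2), i.e. ∫_0^3 f dx must equal u'(0) − u'(3) = -1. Indeed ∫_0^3 (8/3 - 2*x) dx = -1, so the data are compatible. The solution is then unique only up to an additive constant (fix it e.g. by requiring ∫_0^3 u dx = 0).


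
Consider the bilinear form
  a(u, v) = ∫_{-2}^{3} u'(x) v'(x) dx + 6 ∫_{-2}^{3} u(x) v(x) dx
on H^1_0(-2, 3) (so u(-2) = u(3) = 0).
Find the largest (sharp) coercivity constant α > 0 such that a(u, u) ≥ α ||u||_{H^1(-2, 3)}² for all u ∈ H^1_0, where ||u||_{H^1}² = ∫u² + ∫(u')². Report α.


α = 1

Coercivity of a(·,·) on H^1_0(-2, 3) means a(u, u) ≥ α ||u||_{H^1}² for every u ∈ H^1_0.
The interval has length L = 5, and Poincaré/coercivity depend only on L. Here a(u, u) = ∫(u')² + (6)·∫u².
Here c = 6 ≥ 1, so a(u,u) = ∫(u')² + c∫u² ≥ ∫(u')² + ∫u² = ||u||_{H^1}², i.e. α = 1 works. No larger α is possible: a(u,u) ≥ α||u||_{H^1}² means (1−α)∫(u')² ≥ (α−c)∫u², and for the modes u_n = sin(nπ(x−x₀)/L) (x₀ the left endpoint) one has ∫u_n²/∫(u_n')² = (L/(nπ))² → 0, so a(u_n,u_n)/||u_n||_{H^1}² → 1. Hence the optimal constant is α = 1.
Therefore α = 1.


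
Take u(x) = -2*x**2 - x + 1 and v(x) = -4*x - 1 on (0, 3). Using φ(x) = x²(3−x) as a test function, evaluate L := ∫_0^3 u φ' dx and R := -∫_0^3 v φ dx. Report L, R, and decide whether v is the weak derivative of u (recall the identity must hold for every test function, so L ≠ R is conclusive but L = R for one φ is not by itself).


LHS = 1107/20, RHS = 1107/20. Yes, v = u' weakly.

u(x) = -2*x**2 - x + 1, classical derivative u'(x) = -4*x - 1.
φ(x) = x²(3−x), so φ'(x) = 3*x*(2 - x).
Note φ(0) = φ(3) = 0, so the boundary term u·φ vanishes.
LHS = ∫_0^3 u(x) φ'(x) dx = ∫_0^3 (6*x^4 - 9*x^3 - 9*x^2 + 6*x) dx. Term by term:
  ∫_0^3 6*x^4 dx = 1458/5;  ∫_0^3 -9*x^3 dx = -729/4;  ∫_0^3 -9*x^2 dx = -81;
  ∫_0^3 6*x dx = 27.
Sum: 1458/5 − 729/4 − 81 + 27 = 1107/20.
So LHS = 1107/20.
∫_0^3 v(x) φ(x) dx = ∫_0^3 (4*x^4 - 11*x^3 - 3*x^2) dx. Term by term:
  ∫_0^3 4*x^4 dx = 972/5;  ∫_0^3 -11*x^3 dx = -891/4;  ∫_0^3 -3*x^2 dx = -27.
Sum: 972/5 − 891/4 − 27 = -1107/20.
So RHS = -∫_0^3 v(x) φ(x) dx = 1107/20.
LHS = RHS, so the identity holds for this test φ.
Moreover u is smooth here and v(x) = u'(x) = -4*x - 1 pointwise, so the identity holds for every test function. Hence v is the weak derivative of u.


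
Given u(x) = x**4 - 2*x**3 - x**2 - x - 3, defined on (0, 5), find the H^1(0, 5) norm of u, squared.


||u||_{H^1}^2 = 7591400/63

The H^1 norm (squared) on an interval (0, L) is
  ||u||_{H^1}^2 = ∫_0^L u(x)^2 dx + ∫_0^L u'(x)^2 dx.
Compute u'(x) = 4*x**3 - 6*x**2 - 2*x - 1.
Then u(x)^2 = x**8 - 4*x**7 + 2*x**6 + 2*x**5 - x**4 + 14*x**3 + 7*x**2 + 6*x + 9 and u'(x)^2 = 16*x**6 - 48*x**5 + 20*x**4 + 16*x**3 + 16*x**2 + 4*x + 1.
Integrate each monomial from 0 to 5 using ∫_0^5 c·x^n dx = c·5^(n+1)/(n+1):
  ∫_0^5 u(x)^2 dx = ∫_0^5 (x^8 - 4*x^7 + 2*x^6 + 2*x^5 - x^4 + 14*x^3 + 7*x^2 + 6*x + 9) dx. Term by term:
    ∫_0^5 x^8 dx = 1953125/9;  ∫_0^5 -4*x^7 dx = -390625/2;  ∫_0^5 2*x^6 dx = 156250/7;
    ∫_0^5 2*x^5 dx = 15625/3;  ∫_0^5 -x^4 dx = -625;  ∫_0^5 14*x^3 dx = 4375/2;
    ∫_0^5 7*x^2 dx = 875/3;  ∫_0^5 6*x dx = 75;  ∫_0^5 9 dx = 45.
  Sum: 1953125/9 − 390625/2 + 156250/7 + 15625/3 − 625 + 4375/2 + 875/3 + 75 + 45 = 3225935/63.
  ∫_0^5 u'(x)^2 dx = ∫_0^5 (16*x^6 - 48*x^5 + 20*x^4 + 16*x^3 + 16*x^2 + 4*x + 1) dx. Term by term:
    ∫_0^5 16*x^6 dx = 1250000/7;  ∫_0^5 -48*x^5 dx = -125000;  ∫_0^5 20*x^4 dx = 12500;
    ∫_0^5 16*x^3 dx = 2500;  ∫_0^5 16*x^2 dx = 2000/3;  ∫_0^5 4*x dx = 50;
    ∫_0^5 1 dx = 5.
  Sum: 1250000/7 − 125000 + 12500 + 2500 + 2000/3 + 50 + 5 = 1455155/21.
Adding: ||u||_{H^1}^2 = 3225935/63 + 1455155/21 = 7591400/63.


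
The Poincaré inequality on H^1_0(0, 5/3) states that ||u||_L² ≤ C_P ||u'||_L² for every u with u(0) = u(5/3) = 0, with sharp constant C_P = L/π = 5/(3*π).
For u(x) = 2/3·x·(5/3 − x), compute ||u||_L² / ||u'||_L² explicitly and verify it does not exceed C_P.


||u||_L² / ||u'||_L² = sqrt(10)/6 < C_P = 5/(3*π).

u(x) = 2/3·x·(5/3 − x), so u'(x) = 10/9 - 4*x/3.
u(x) = 2/3·x·(5/3 − x) vanishes at x = 0 and x = 5/3, so u ∈ H^1_0(0, 5/3). Differentiate via the product rule and integrate the resulting polynomials term by term.
  ∫_0^5/3 u² dx = ∫_0^5/3 (4*x^4/9 - 40*x^3/27 + 100*x^2/81) dx. Term by term:
    ∫_0^5/3 4*x^4/9 dx = 2500/2187;  ∫_0^5/3 -40*x^3/27 dx = -6250/2187;  ∫_0^5/3 100*x^2/81 dx = 12500/6561.
  Sum: 2500/2187 − 6250/2187 + 12500/6561 = 1250/6561.
  ∫_0^5/3 (u')² dx = ∫_0^5/3 (16*x^2/9 - 80*x/27 + 100/81) dx. Term by term:
    ∫_0^5/3 16*x^2/9 dx = 2000/729;  ∫_0^5/3 -80*x/27 dx = -1000/243;  ∫_0^5/3 100/81 dx = 500/243.
  Sum: 2000/729 − 1000/243 + 500/243 = 500/729.
∫_0^5/3 u² dx = 1250/6561, so ||u||_L² = 25*sqrt(2)/81.
∫_0^5/3 (u')² dx = 500/729, so ||u'||_L² = 10*sqrt(5)/27.
Ratio ||u||_L² / ||u'||_L² = sqrt(10)/6.
Sharp Poincaré constant on H^1_0(0, 5/3) is C_P = L/π = 5/(3*π), achieved by sin(3*π/5·x).
A polynomial bump cannot attain the sharp Poincaré constant (only the first sine eigenfunction does), so the ratio is strictly less than C_P, consistent with ||u||_L² ≤ C_P ||u'||_L².


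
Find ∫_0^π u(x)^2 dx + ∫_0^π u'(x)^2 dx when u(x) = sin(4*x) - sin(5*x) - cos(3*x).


||u||_{H^1(0,π)}^2 = -160/7 + 53*π/2

u'(x) = 3*sin(3*x) + 4*cos(4*x) - 5*cos(5*x).
Expand u² and (u')² and integrate term by term on (0, π), using: for integers n ≥ 1, ∫_0^π sin²(nx) dx = ∫_0^π cos²(nx) dx = π/2; for n ≠ n', ∫_0^π sin(nx)sin(n'x) dx = ∫_0^π cos(nx)cos(n'x) dx = 0; and by product-to-sum, ∫_0^π sin(nx)cos(n'x) dx = ½∫_0^π [sin((n+n')x) + sin((n−n')x)] dx, which is 0 when n+n' is even and 2n/(n²−n'²) when n+n' is odd (it need not vanish on (0, π)).
  u² squared terms: (-1)²·∫cos(3x)² dx = 1·π/2 = π/2;  (-1)²·∫sin(5x)² dx = 1·π/2 = π/2;  (1)²·∫sin(4x)² dx = 1·π/2 = π/2.
  u² cross terms: 2·(-1)·(-1)·∫cos(3x)·sin(5x) dx = 2·(0) = 0;  2·(-1)·(1)·∫cos(3x)·sin(4x) dx = -2·(8/7) = -16/7;  2·(-1)·(1)·∫sin(5x)·sin(4x) dx = -2·(0) = 0.
  So ∫_0^π u² dx = π/2 + π/2 + π/2 + 0 − 16/7 + 0 = -16/7 + 3*π/2.
  (u')² squared terms: (-5)²·∫cos(5x)² dx = 25·π/2 = 25*π/2;  (3)²·∫sin(3x)² dx = 9·π/2 = 9*π/2;  (4)²·∫cos(4x)² dx = 16·π/2 = 8*π.
  (u')² cross terms: 2·(-5)·(3)·∫cos(5x)·sin(3x) dx = -30·(0) = 0;  2·(-5)·(4)·∫cos(5x)·cos(4x) dx = -40·(0) = 0;  2·(3)·(4)·∫sin(3x)·cos(4x) dx = 24·(-6/7) = -144/7.
  So ∫_0^π (u')² dx = 25*π/2 + 9*π/2 + 8*π + 0 + 0 − 144/7 = -144/7 + 25*π.
||u||_{H^1}^2 = (-16/7 + 3*π/2) + (-144/7 + 25*π) = -160/7 + 53*π/2.


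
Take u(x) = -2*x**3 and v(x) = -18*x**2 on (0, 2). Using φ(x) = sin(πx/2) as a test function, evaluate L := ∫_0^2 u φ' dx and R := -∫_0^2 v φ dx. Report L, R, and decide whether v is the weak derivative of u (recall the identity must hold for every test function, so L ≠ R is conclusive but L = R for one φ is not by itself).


LHS = -192/π^3 + 48/π, RHS = -576/π^3 + 144/π. No, v is not the weak derivative of u.

u(x) = -2*x**3, classical derivative u'(x) = -6*x**2.
φ(x) = sin(πx/2), so φ'(x) = π*cos(π*x/2)/2.
Note φ(0) = φ(2) = 0, so the boundary term u·φ vanishes.
LHS = ∫_0^2 u(x) φ'(x) dx = ∫_0^2 (-π*x^3*cos(π*x/2)) dx. Term by term:
  ∫_0^2 -π*x^3*cos(π*x/2) dx = -192/π^3 + 48/π.
So LHS = -192/π^3 + 48/π.
∫_0^2 v(x) φ(x) dx = ∫_0^2 (-18*x^2*sin(π*x/2)) dx. Term by term:
  ∫_0^2 -18*x^2*sin(π*x/2) dx = -144/π + 576/π^3.
So RHS = -∫_0^2 v(x) φ(x) dx = -576/π^3 + 144/π.
LHS − RHS = -96/π + 384/π^3 ≠ 0, so the identity fails.
(For a valid weak derivative the identity must hold for EVERY test function, in particular this one. The failure shows v is NOT the weak derivative of u.)
Correct weak derivative would be u'(x) = -6*x**2.


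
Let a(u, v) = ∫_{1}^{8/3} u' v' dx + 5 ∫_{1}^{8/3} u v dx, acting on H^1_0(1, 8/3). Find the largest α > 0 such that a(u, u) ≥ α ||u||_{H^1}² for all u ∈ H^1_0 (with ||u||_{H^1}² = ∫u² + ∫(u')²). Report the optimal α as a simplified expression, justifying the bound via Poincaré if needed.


α = 1

Coercivity of a(·,·) on H^1_0(1, 8/3) means a(u, u) ≥ α ||u||_{H^1}² for every u ∈ H^1_0.
The interval has length L = 5/3, and Poincaré/coercivity depend only on L. Here a(u, u) = ∫(u')² + (5)·∫u².
Here c = 5 ≥ 1, so a(u,u) = ∫(u')² + c∫u² ≥ ∫(u')² + ∫u² = ||u||_{H^1}², i.e. α = 1 works. No larger α is possible: a(u,u) ≥ α||u||_{H^1}² means (1−α)∫(u')² ≥ (α−c)∫u², and for the modes u_n = sin(nπ(x−x₀)/L) (x₀ the left endpoint) one has ∫u_n²/∫(u_n')² = (L/(nπ))² → 0, so a(u_n,u_n)/||u_n||_{H^1}² → 1. Hence the optimal constant is α = 1.
Therefore α = 1.


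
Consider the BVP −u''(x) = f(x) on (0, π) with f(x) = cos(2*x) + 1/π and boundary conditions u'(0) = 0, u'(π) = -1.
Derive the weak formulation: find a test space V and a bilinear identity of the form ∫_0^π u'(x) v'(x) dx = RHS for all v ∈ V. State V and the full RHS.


V = H^1(0, π) (v unrestricted at boundary; u is determined up to an additive constant); weak form: ∫_0^π u'v' dx = ∫_0^π (cos(2*x) + 1/π) v dx − v(π) for all v ∈ V.

Multiply both sides by a test function v and integrate from 0 to π:
  ∫_0^π −u''(x) v(x) dx = ∫_0^π f(x) v(x) dx.
Integrate the LHS by parts once:
  ∫_0^π −u'' v dx = −[u'(x) v(x)]_0^π + ∫_0^π u'(x) v'(x) dx.
Thus ∫_0^π u'(x) v'(x) dx = ∫_0^π f(x) v(x) dx + [u'(x) v(x)]_0^π.
Choose V so that boundary terms are either known or forced to vanish.
u has inhomogeneous Neumann u'(0) = 0, u'(π) = -1. [u' v]_0^π = (-1)·v(π) − (0)·v(0) = − v(π). Take V = H^1(0, π); boundary term becomes part of RHS.
Weak formulation: find u (satisfying any essential BC) such that ∫_0^π u'(x) v'(x) dx = ∫_0^π f v dx − v(π) for all v ∈ V (Neumann data are natural BCs: they enter the RHS as boundary terms).
Substituting f(x) = cos(2*x) + 1/π, the right-hand side is ∫_0^π (cos(2*x) + 1/π) v dx − v(π).
Compatibility check (pure Neumann): taking v ≡ 1 ∈ V gives 0 = ∫_0^π f dx + (-1) − (0), i.e. ∫_0^π f dx must equal u'(0) − u'(π) = 1. Indeed ∫_0^π (cos(2*x) + 1/π) dx = 1, so the data are compatible. The solution is then unique only up to an additive constant (fix it e.g. by requiring ∫_0^π u dx = 0).


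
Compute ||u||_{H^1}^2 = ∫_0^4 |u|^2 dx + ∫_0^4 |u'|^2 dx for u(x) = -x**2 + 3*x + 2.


||u||_{H^1}^2 = 324/5

The H^1 norm (squared) on an interval (0, L) is
  ||u||_{H^1}^2 = ∫_0^L u(x)^2 dx + ∫_0^L u'(x)^2 dx.
Compute u'(x) = 3 - 2*x.
Then u(x)^2 = x**4 - 6*x**3 + 5*x**2 + 12*x + 4 and u'(x)^2 = 4*x**2 - 12*x + 9.
Integrate each monomial from 0 to 4 using ∫_0^4 c·x^n dx = c·4^(n+1)/(n+1):
  ∫_0^4 u(x)^2 dx = ∫_0^4 (x^4 - 6*x^3 + 5*x^2 + 12*x + 4) dx. Term by term:
    ∫_0^4 x^4 dx = 1024/5;  ∫_0^4 -6*x^3 dx = -384;  ∫_0^4 5*x^2 dx = 320/3;
    ∫_0^4 12*x dx = 96;  ∫_0^4 4 dx = 16.
  Sum: 1024/5 − 384 + 320/3 + 96 + 16 = 592/15.
  ∫_0^4 u'(x)^2 dx = ∫_0^4 (4*x^2 - 12*x + 9) dx. Term by term:
    ∫_0^4 4*x^2 dx = 256/3;  ∫_0^4 -12*x dx = -96;  ∫_0^4 9 dx = 36.
  Sum: 256/3 − 96 + 36 = 76/3.
Adding: ||u||_{H^1}^2 = 592/15 + 76/3 = 324/5.


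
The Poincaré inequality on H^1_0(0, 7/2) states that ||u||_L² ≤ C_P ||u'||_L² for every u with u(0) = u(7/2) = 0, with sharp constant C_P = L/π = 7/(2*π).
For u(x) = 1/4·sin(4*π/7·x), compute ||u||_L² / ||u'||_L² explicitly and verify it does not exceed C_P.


||u||_L² / ||u'||_L² = 7/(4*π) < C_P = 7/(2*π).

u(x) = 1/4·sin(4*π/7·x), so u'(x) = π*cos(4*π*x/7)/7.
Writing u(x) = A·sin(kπx/L) with A = 1/4 and k = 2, use ∫_0^L sin²(kπx/L) dx = L/2 and ∫_0^L cos²(kπx/L) dx = L/2.
u² = 1/16·sin²(4*π/7·x) and (u')² = π^2/49·cos²(4*π/7·x), and each of sin², cos² integrates to L/2 = 7/4 over (0, 7/2).
∫_0^7/2 u² dx = 7/64, so ||u||_L² = sqrt(7)/8.
∫_0^7/2 (u')² dx = π^2/28, so ||u'||_L² = sqrt(7)*π/14.
Ratio ||u||_L² / ||u'||_L² = 7/(4*π).
Sharp Poincaré constant on H^1_0(0, 7/2) is C_P = L/π = 7/(2*π), achieved by sin(2*π/7·x).
This is the k = 2 harmonic; the ratio L/(kπ) is strictly less than C_P = L/π, consistent with the sharp inequality ||u||_L² ≤ C_P ||u'||_L².


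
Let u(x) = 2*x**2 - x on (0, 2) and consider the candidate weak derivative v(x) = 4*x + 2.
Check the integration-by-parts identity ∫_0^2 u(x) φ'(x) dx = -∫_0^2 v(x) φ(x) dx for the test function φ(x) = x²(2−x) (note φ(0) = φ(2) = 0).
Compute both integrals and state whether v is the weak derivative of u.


LHS = -76/15, RHS = -136/15. No, v is not the weak derivative of u.

u(x) = 2*x**2 - x, classical derivative u'(x) = 4*x - 1.
φ(x) = x²(2−x), so φ'(x) = x*(4 - 3*x).
Note φ(0) = φ(2) = 0, so the boundary term u·φ vanishes.
LHS = ∫_0^2 u(x) φ'(x) dx = ∫_0^2 (-6*x^4 + 11*x^3 - 4*x^2) dx. Term by term:
  ∫_0^2 -6*x^4 dx = -192/5;  ∫_0^2 11*x^3 dx = 44;  ∫_0^2 -4*x^2 dx = -32/3.
Sum: -192/5 + 44 − 32/3 = -76/15.
So LHS = -76/15.
∫_0^2 v(x) φ(x) dx = ∫_0^2 (-4*x^4 + 6*x^3 + 4*x^2) dx. Term by term:
  ∫_0^2 -4*x^4 dx = -128/5;  ∫_0^2 6*x^3 dx = 24;  ∫_0^2 4*x^2 dx = 32/3.
Sum: -128/5 + 24 + 32/3 = 136/15.
So RHS = -∫_0^2 v(x) φ(x) dx = -136/15.
LHS − RHS = 4 ≠ 0, so the identity fails.
(For a valid weak derivative the identity must hold for EVERY test function, in particular this one. The failure shows v is NOT the weak derivative of u.)
Correct weak derivative would be u'(x) = 4*x - 1.


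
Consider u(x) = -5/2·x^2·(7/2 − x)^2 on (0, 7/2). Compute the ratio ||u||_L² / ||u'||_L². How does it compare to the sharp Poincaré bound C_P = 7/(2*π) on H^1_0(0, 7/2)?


||u||_L² / ||u'||_L² = 7*sqrt(3)/12 < C_P = 7/(2*π).

u(x) = -5/2·x^2·(7/2 − x)^2, so u'(x) = 5*x*(-8*x^2 + 42*x - 49)/4.
u(x) = -5/2·x^2·(7/2 − x)^2 vanishes at x = 0 and x = 7/2, so u ∈ H^1_0(0, 7/2). Differentiate via the product rule and integrate the resulting polynomials term by term.
  ∫_0^7/2 u² dx = ∫_0^7/2 (25*x^8/4 - 175*x^7/2 + 3675*x^6/8 - 8575*x^5/8 + 60025*x^4/64) dx. Term by term:
    ∫_0^7/2 25*x^8/4 dx = 1008840175/18432;  ∫_0^7/2 -175*x^7/2 dx = -1008840175/4096;  ∫_0^7/2 3675*x^6/8 dx = 432360075/1024;
    ∫_0^7/2 -8575*x^5/8 dx = -1008840175/3072;  ∫_0^7/2 60025*x^4/64 dx = 201768035/2048.
  Sum: 1008840175/18432 − 1008840175/4096 + 432360075/1024 − 1008840175/3072 + 201768035/2048 = 28824005/36864.
  ∫_0^7/2 (u')² dx = ∫_0^7/2 (100*x^6 - 1050*x^5 + 15925*x^4/4 - 25725*x^3/4 + 60025*x^2/16) dx. Term by term:
    ∫_0^7/2 100*x^6 dx = 2941225/32;  ∫_0^7/2 -1050*x^5 dx = -20588575/64;  ∫_0^7/2 15925*x^4/4 dx = 53530295/128;
    ∫_0^7/2 -25725*x^3/4 dx = -61765725/256;  ∫_0^7/2 60025*x^2/16 dx = 20588575/384.
  Sum: 2941225/32 − 20588575/64 + 53530295/128 − 61765725/256 + 20588575/384 = 588245/768.
∫_0^7/2 u² dx = 28824005/36864, so ||u||_L² = 2401*sqrt(5)/192.
∫_0^7/2 (u')² dx = 588245/768, so ||u'||_L² = 343*sqrt(15)/48.
Ratio ||u||_L² / ||u'||_L² = 7*sqrt(3)/12.
Sharp Poincaré constant on H^1_0(0, 7/2) is C_P = L/π = 7/(2*π), achieved by sin(2*π/7·x).
A polynomial bump cannot attain the sharp Poincaré constant (only the first sine eigenfunction does), so the ratio is strictly less than C_P, consistent with ||u||_L² ≤ C_P ||u'||_L².


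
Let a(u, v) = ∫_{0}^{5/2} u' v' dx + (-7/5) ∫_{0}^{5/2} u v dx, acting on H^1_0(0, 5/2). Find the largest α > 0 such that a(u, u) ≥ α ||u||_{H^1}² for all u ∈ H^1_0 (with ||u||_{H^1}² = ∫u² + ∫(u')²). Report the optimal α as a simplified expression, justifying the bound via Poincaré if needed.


α = (-35 + 4*π^2)/(25 + 4*π^2)

Coercivity of a(·,·) on H^1_0(0, 5/2) means a(u, u) ≥ α ||u||_{H^1}² for every u ∈ H^1_0.
The interval has length L = 5/2, and Poincaré/coercivity depend only on L. Here a(u, u) = ∫(u')² + (-7/5)·∫u².
Here c = -7/5 < 0 with |c| < (π/L)² = 4*π^2/25, so coercivity still holds. The condition a(u,u) ≥ α||u||_{H^1}² reads (1−α)∫(u')² ≥ (α−c)∫u². Any admissible α is ≤ 1 (rapidly oscillating u have ∫u²/∫(u')² → 0), and α = 1 would force 0 ≥ (1−c)∫u², impossible since c < 1; so 1−α > 0. By the sharp Poincaré inequality on H^1_0 of an interval of length L, ∫(u')² ≥ (π/L)²∫u² with equality for the first sine mode sin(π(x−x₀)/L) (x₀ the left endpoint), so the inequality holds for all u iff (1−α)(π/L)² ≥ α − c, i.e. α ≤ ((π/L)² + c)/((π/L)² + 1) = (1 + c(L/π)²)/(1 + (L/π)²). (Direct route, valid since c ≤ 0: Poincaré gives c∫u² ≥ c(L/π)²∫(u')², so a(u,u) ≥ (1 + c(L/π)²)∫(u')², while ||u||_{H^1}² ≤ (1 + (L/π)²)∫(u')²; dividing yields the same α.) With (π/L)² = 4*π^2/25 and c = -7/5, the largest admissible constant is α = ((π/L)² + c)/((π/L)² + 1).
Simplifying, α = (-35 + 4*π^2)/(25 + 4*π^2).


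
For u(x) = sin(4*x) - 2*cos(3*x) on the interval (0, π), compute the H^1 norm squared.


||u||_{H^1(0,π)}^2 = -320/7 + 57*π/2

u'(x) = 6*sin(3*x) + 4*cos(4*x).
Expand u² and (u')² and integrate term by term on (0, π), using: for integers n ≥ 1, ∫_0^π sin²(nx) dx = ∫_0^π cos²(nx) dx = π/2; for n ≠ n', ∫_0^π sin(nx)sin(n'x) dx = ∫_0^π cos(nx)cos(n'x) dx = 0; and by product-to-sum, ∫_0^π sin(nx)cos(n'x) dx = ½∫_0^π [sin((n+n')x) + sin((n−n')x)] dx, which is 0 when n+n' is even and 2n/(n²−n'²) when n+n' is odd (it need not vanish on (0, π)).
  u² squared terms: (-2)²·∫cos(3x)² dx = 4·π/2 = 2*π;  (1)²·∫sin(4x)² dx = 1·π/2 = π/2.
  u² cross terms: 2·(-2)·(1)·∫cos(3x)·sin(4x) dx = -4·(8/7) = -32/7.
  So ∫_0^π u² dx = 2*π + π/2 − 32/7 = -32/7 + 5*π/2.
  (u')² squared terms: (4)²·∫cos(4x)² dx = 16·π/2 = 8*π;  (6)²·∫sin(3x)² dx = 36·π/2 = 18*π.
  (u')² cross terms: 2·(4)·(6)·∫cos(4x)·sin(3x) dx = 48·(-6/7) = -288/7.
  So ∫_0^π (u')² dx = 8*π + 18*π − 288/7 = -288/7 + 26*π.
||u||_{H^1}^2 = (-32/7 + 5*π/2) + (-288/7 + 26*π) = -320/7 + 57*π/2.


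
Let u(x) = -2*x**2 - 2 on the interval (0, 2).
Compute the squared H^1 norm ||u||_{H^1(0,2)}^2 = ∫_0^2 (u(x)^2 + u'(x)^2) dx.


||u||_{H^1}^2 = 488/5

The H^1 norm (squared) on an interval (0, L) is
  ||u||_{H^1}^2 = ∫_0^L u(x)^2 dx + ∫_0^L u'(x)^2 dx.
Compute u'(x) = -4*x.
Then u(x)^2 = 4*x**4 + 8*x**2 + 4 and u'(x)^2 = 16*x**2.
Integrate each monomial from 0 to 2 using ∫_0^2 c·x^n dx = c·2^(n+1)/(n+1):
  ∫_0^2 u(x)^2 dx = ∫_0^2 (4*x^4 + 8*x^2 + 4) dx. Term by term:
    ∫_0^2 4*x^4 dx = 128/5;  ∫_0^2 8*x^2 dx = 64/3;  ∫_0^2 4 dx = 8.
  Sum: 128/5 + 64/3 + 8 = 824/15.
  ∫_0^2 u'(x)^2 dx = ∫_0^2 (16*x^2) dx. Term by term:
    ∫_0^2 16*x^2 dx = 128/3.
Adding: ||u||_{H^1}^2 = 824/15 + 128/3 = 488/5.


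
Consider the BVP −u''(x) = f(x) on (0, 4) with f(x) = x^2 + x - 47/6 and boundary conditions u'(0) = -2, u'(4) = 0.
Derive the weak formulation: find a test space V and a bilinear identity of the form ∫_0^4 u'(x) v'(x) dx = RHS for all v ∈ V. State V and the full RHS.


V = H^1(0, 4) (v unrestricted at boundary; u is determined up to an additive constant); weak form: ∫_0^4 u'v' dx = ∫_0^4 (x^2 + x - 47/6) v dx + 2·v(0) for all v ∈ V.

Multiply both sides by a test function v and integrate from 0 to 4:
  ∫_0^4 −u''(x) v(x) dx = ∫_0^4 f(x) v(x) dx.
Integrate the LHS by parts once:
  ∫_0^4 −u'' v dx = −[u'(x) v(x)]_0^4 + ∫_0^4 u'(x) v'(x) dx.
Thus ∫_0^4 u'(x) v'(x) dx = ∫_0^4 f(x) v(x) dx + [u'(x) v(x)]_0^4.
Choose V so that boundary terms are either known or forced to vanish.
u has inhomogeneous Neumann u'(0) = -2, u'(4) = 0. [u' v]_0^4 = (0)·v(4) − (-2)·v(0) = 2·v(0). Take V = H^1(0, 4); boundary term becomes part of RHS.
Weak formulation: find u (satisfying any essential BC) such that ∫_0^4 u'(x) v'(x) dx = ∫_0^4 f v dx + 2·v(0) for all v ∈ V (Neumann data are natural BCs: they enter the RHS as boundary terms).
Substituting f(x) = x^2 + x - 47/6, the right-hand side is ∫_0^4 (x^2 + x - 47/6) v dx + 2·v(0).
Compatibility check (pure Neumann): taking v ≡ 1 ∈ V gives 0 = ∫_0^4 f dx + (0) − (-2), i.e. ∫_0^4 f dx must equal u'(0) − u'(4) = -2. Indeed ∫_0^4 (x^2 + x - 47/6) dx = -2, so the data are compatible. The solution is then unique only up to an additive constant (fix it e.g. by requiring ∫_0^4 u dx = 0).


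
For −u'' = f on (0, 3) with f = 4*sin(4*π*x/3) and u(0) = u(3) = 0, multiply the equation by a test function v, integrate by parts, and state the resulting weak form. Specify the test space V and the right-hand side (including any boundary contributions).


V = H^1_0(0, 3) (so v(0) = v(3) = 0); weak form: ∫_0^3 u'v' dx = ∫_0^3 (4*sin(4*π*x/3)) v dx for all v ∈ V.

Multiply both sides by a test function v and integrate from 0 to 3:
  ∫_0^3 −u''(x) v(x) dx = ∫_0^3 f(x) v(x) dx.
Integrate the LHS by parts once:
  ∫_0^3 −u'' v dx = −[u'(x) v(x)]_0^3 + ∫_0^3 u'(x) v'(x) dx.
Thus ∫_0^3 u'(x) v'(x) dx = ∫_0^3 f(x) v(x) dx + [u'(x) v(x)]_0^3.
Choose V so that boundary terms are either known or forced to vanish.
u is Dirichlet: u(0) = u(3) = 0. Let V = H^1_0(0, 3); then v(0) = v(3) = 0, and [u' v]_0^3 = 0.
Weak formulation: find u (satisfying any essential BC) such that ∫_0^3 u'(x) v'(x) dx = ∫_0^3 f v dx for all v ∈ V.
Substituting f(x) = 4*sin(4*π*x/3), the right-hand side is ∫_0^3 (4*sin(4*π*x/3)) v dx.


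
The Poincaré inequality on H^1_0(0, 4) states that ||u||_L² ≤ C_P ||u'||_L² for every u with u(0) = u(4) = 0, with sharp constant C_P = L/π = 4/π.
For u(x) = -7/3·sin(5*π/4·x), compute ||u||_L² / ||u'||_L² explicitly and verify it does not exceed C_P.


||u||_L² / ||u'||_L² = 4/(5*π) < C_P = 4/π.

u(x) = -7/3·sin(5*π/4·x), so u'(x) = -35*π*cos(5*π*x/4)/12.
Writing u(x) = A·sin(kπx/L) with A = -7/3 and k = 5, use ∫_0^L sin²(kπx/L) dx = L/2 and ∫_0^L cos²(kπx/L) dx = L/2.
u² = 49/9·sin²(5*π/4·x) and (u')² = 1225*π^2/144·cos²(5*π/4·x), and each of sin², cos² integrates to L/2 = 2 over (0, 4).
∫_0^4 u² dx = 98/9, so ||u||_L² = 7*sqrt(2)/3.
∫_0^4 (u')² dx = 1225*π^2/72, so ||u'||_L² = 35*sqrt(2)*π/12.
Ratio ||u||_L² / ||u'||_L² = 4/(5*π).
Sharp Poincaré constant on H^1_0(0, 4) is C_P = L/π = 4/π, achieved by sin(π/4·x).
This is the k = 5 harmonic; the ratio L/(kπ) is strictly less than C_P = L/π, consistent with the sharp inequality ||u||_L² ≤ C_P ||u'||_L².


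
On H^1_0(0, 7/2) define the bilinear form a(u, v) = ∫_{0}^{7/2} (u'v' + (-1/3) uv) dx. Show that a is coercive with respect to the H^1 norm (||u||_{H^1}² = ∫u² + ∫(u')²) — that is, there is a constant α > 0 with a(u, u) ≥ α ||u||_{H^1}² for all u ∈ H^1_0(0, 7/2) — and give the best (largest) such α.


α = (-49 + 12*π^2)/(3*(4*π^2 + 49))

Coercivity of a(·,·) on H^1_0(0, 7/2) means a(u, u) ≥ α ||u||_{H^1}² for every u ∈ H^1_0.
The interval has length L = 7/2, and Poincaré/coercivity depend only on L. Here a(u, u) = ∫(u')² + (-1/3)·∫u².
Here c = -1/3 < 0 with |c| < (π/L)² = 4*π^2/49, so coercivity still holds. The condition a(u,u) ≥ α||u||_{H^1}² reads (1−α)∫(u')² ≥ (α−c)∫u². Any admissible α is ≤ 1 (rapidly oscillating u have ∫u²/∫(u')² → 0), and α = 1 would force 0 ≥ (1−c)∫u², impossible since c < 1; so 1−α > 0. By the sharp Poincaré inequality on H^1_0 of an interval of length L, ∫(u')² ≥ (π/L)²∫u² with equality for the first sine mode sin(π(x−x₀)/L) (x₀ the left endpoint), so the inequality holds for all u iff (1−α)(π/L)² ≥ α − c, i.e. α ≤ ((π/L)² + c)/((π/L)² + 1) = (1 + c(L/π)²)/(1 + (L/π)²). (Direct route, valid since c ≤ 0: Poincaré gives c∫u² ≥ c(L/π)²∫(u')², so a(u,u) ≥ (1 + c(L/π)²)∫(u')², while ||u||_{H^1}² ≤ (1 + (L/π)²)∫(u')²; dividing yields the same α.) With (π/L)² = 4*π^2/49 and c = -1/3, the largest admissible constant is α = ((π/L)² + c)/((π/L)² + 1).
Simplifying, α = (-49 + 12*π^2)/(3*(4*π^2 + 49)).
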